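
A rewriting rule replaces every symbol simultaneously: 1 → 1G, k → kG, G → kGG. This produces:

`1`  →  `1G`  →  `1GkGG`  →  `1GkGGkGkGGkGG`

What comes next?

1GkGGkGkGGkGGkGkGGkGkGGkGGkGkGGkGG

Applying the rule to each of the 13 symbols of 1GkGGkGkGGkGG gives the pieces 1G kGG kG kGG kGG kG kGG kG kGG kGG kG kGG kGG, which concatenate to the answer.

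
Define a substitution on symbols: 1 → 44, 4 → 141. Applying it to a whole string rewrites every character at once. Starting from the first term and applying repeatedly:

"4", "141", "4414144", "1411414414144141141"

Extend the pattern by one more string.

Replace each of the 19 characters of 1411414414144141141 in place — 44 141 44 44 141 44 141 141 44 141 44 141 141 44 141 44 44 141 44 — and concatenate.

44141444414144141141441414414114144141444414144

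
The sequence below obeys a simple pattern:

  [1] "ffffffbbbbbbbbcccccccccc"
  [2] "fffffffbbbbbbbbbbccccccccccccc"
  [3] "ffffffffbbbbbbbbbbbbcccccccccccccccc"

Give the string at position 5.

Each string has the form f^{n+3} b^{2n+2} c^{3n+1}, where the shown terms are n = 3, 4, 5.
Setting n = 7 gives 10, 16, 22 characters in each block.

ffffffffffbbbbbbbbbbbbbbbbcccccccccccccccccccccc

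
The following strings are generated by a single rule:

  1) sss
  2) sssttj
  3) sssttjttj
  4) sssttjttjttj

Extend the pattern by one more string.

Each term is the previous one with ttj appended.
Applying this once more to sssttjttjttj:

sssttjttjttjttj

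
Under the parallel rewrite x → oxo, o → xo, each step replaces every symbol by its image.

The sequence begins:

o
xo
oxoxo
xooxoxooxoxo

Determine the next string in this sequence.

Rewriting each symbol of xooxoxooxoxo: x→oxo, o→xo, o→xo, x→oxo, o→xo, x→oxo, o→xo, o→xo, x→oxo, o→xo, x→oxo, o→xo, which concatenates to oxo xo xo oxo xo oxo xo xo oxo xo oxo xo.

oxoxoxooxoxooxoxoxooxoxooxoxo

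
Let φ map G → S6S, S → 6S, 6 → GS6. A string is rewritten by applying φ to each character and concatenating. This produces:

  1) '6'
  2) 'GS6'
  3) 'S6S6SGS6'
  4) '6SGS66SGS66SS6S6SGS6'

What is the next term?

GS66SS6S6SGS6GS66SS6S6SGS6GS66S6SGS66SGS66SS6S6SGS6

φ(6SGS66SGS66SS6S6SGS6) expands symbol-by-symbol to GS6 6S S6S 6S GS6 GS6 6S S6S 6S GS6 GS6 6S 6S GS6 6S GS6 6S S6S 6S GS6; joining the 20 pieces gives the next term.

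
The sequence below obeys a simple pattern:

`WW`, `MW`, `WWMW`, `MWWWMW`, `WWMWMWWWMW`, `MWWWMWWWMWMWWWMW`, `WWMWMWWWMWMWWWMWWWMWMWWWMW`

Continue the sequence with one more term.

This is a Fibonacci-style word recurrence s(k) = s(k−2)·s(k−1): e.g. WW·MW = WWMW.
So term 8 is MWWWMWWWMWMWWWMW·WWMWMWWWMWMWWWMWWWMWMWWWMW.

MWWWMWWWMWMWWWMWWWMWMWWWMWMWWWMWWWMWMWWWMW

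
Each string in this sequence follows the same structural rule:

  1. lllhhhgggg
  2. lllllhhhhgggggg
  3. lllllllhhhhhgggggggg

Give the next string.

Reading off run lengths: l runs 3, 5, 7; h runs 3, 4, 5; g runs 4, 6, 8 — each is linear in n, where the shown terms are n = 2, 3, 4.
For the next term, n = 5, so the run lengths are 9, 6, 10.

lllllllllhhhhhhgggggggggg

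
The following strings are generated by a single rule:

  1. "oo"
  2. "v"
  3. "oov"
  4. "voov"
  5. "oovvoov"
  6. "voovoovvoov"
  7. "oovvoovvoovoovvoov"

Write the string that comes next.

voovoovvoovoovvoovvoovoovvoov

From term 3 onward, concatenate the second-to-last term with the last: oo·v = oov, v·oov = voov, …
So term 8 is voovoovvoov·oovvoovvoovoovvoov.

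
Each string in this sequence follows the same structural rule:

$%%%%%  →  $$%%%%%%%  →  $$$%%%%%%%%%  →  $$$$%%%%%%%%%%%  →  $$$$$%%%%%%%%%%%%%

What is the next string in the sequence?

The n-th term is n-1 $'s then 2n+1 %'s, where the shown terms are n = 2, 3, 4, 5, 6.
Setting n = 7 gives 6, 15 characters in each block.

$$$$$$%%%%%%%%%%%%%%%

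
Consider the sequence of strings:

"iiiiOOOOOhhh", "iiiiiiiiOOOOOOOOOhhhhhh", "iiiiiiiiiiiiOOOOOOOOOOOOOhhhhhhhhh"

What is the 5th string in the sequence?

iiiiiiiiiiiiiiiiiiiiOOOOOOOOOOOOOOOOOOOOOhhhhhhhhhhhhhhh

Reading off run lengths: i runs 4, 8, 12; O runs 5, 9, 13; h runs 3, 6, 9 — each is linear in n (n = 1, 2, …).
For term 5, n = 5, so the run lengths are 20, 21, 15.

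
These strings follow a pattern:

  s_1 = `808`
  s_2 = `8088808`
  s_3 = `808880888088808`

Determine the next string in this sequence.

8088808880888088808880888088808

Each string is two copies of the previous one joined by '8'.
One more doubling of 808880888088808 gives the answer.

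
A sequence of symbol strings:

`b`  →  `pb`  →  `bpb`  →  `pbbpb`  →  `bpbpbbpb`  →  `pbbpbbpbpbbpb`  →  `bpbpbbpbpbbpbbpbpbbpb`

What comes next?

pbbpbbpbpbbpbbpbpbbpbpbbpbbpbpbbpb

Each term (from the third on) is the two preceding terms concatenated in order: term 3 = b·pb = bpb.
So term 8 is pbbpbbpbpbbpb·bpbpbbpbpbbpbbpbpbbpb.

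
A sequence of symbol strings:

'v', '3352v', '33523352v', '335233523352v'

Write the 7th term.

335233523352335233523352v

The strings grow by a fixed prefix 3352 each time.
From 335233523352v, 3 further steps: 335233523352v → 3352335233523352v → 33523352335233523352v → (answer).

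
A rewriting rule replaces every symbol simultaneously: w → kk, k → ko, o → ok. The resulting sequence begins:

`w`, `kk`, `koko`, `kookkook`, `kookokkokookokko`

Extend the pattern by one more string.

Replace each of the 16 characters of kookokkokookokko in place — ko ok ok ko ok ko ko ok ko ok ok ko ok ko ko ok — and concatenate.

kookokkookkokookkookokkookkokook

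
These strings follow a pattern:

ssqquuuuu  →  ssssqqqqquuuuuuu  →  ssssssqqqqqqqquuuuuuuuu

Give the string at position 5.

ssssssssssqqqqqqqqqqqqqquuuuuuuuuuuuu

Term n consists of 2n s's, followed by 3n-1 q's, followed by 2n+3 u's (n = 1, 2, …).
At n = 5 the blocks have lengths 10, 14, 13.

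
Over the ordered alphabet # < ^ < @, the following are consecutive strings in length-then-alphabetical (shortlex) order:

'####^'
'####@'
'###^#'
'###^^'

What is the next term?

###^@

Find the rightmost character of ###^^ below @, bump it to the next letter, and reset everything to its right to #.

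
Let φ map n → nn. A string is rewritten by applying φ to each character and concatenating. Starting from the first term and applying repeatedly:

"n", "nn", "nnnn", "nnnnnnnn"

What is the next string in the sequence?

Rewriting each symbol of nnnnnnnn: n→nn, n→nn, n→nn, n→nn, n→nn, n→nn, n→nn, n→nn, which concatenates to nn nn nn nn nn nn nn nn.

nnnnnnnnnnnnnnnn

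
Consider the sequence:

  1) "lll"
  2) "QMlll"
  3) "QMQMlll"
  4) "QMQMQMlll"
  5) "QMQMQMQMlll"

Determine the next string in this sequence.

The strings grow by a fixed prefix QM each time.
Applying this once more to QMQMQMQMlll:

QMQMQMQMQMlll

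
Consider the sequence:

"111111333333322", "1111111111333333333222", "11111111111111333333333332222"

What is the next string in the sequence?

111111111111111111333333333333322222

Term n consists of 4n-2 1's, followed by 2n+3 3's, followed by n 2's, where the shown terms are n = 2, 3, 4.
At n = 5 the blocks have lengths 18, 13, 5.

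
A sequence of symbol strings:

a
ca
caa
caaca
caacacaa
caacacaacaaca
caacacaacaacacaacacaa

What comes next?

caacacaacaacacaacacaacaacacaacaaca

From term 3 onward, concatenate the last term with the second-to-last: ca·a = caa, caa·ca = caaca, …
The next term joins caacacaacaacacaacacaa and caacacaacaaca.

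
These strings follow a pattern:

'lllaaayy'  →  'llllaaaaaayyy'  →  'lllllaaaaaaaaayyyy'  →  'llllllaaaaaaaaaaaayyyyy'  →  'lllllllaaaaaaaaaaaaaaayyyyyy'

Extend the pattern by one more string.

llllllllaaaaaaaaaaaaaaaaaayyyyyyy

Term n consists of n+2 l's, followed by 3n a's, followed by n+1 y's (n = 1, 2, …).
At n = 6 the blocks have lengths 8, 18, 7.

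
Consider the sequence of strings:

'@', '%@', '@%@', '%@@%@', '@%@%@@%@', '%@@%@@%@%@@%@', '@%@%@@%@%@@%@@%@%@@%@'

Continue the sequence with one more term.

%@@%@@%@%@@%@@%@%@@%@%@@%@@%@%@@%@

Each term (from the third on) is the two preceding terms concatenated in order: term 3 = @·%@ = @%@.
Continuing: %@@%@@%@%@@%@ · @%@%@@%@%@@%@@%@%@@%@ gives term 8.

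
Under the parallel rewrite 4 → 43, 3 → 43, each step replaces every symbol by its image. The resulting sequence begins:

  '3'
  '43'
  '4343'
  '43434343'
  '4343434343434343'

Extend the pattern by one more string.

43434343434343434343434343434343

Applying the rule to each of the 16 symbols of 4343434343434343 gives the pieces 43 43 43 43 43 43 43 43 43 43 43 43 43 43 43 43, which concatenate to the answer.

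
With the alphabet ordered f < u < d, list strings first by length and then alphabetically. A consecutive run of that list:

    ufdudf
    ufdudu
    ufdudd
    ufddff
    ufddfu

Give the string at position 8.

ufdduu

Advancing 3 positions from ufddfu through ufddfu → ufddfd → ufdduf reaches term 8.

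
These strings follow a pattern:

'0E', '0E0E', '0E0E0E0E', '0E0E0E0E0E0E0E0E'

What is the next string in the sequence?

s(k+1) = s(k)·s(k) — each term doubles the last.
Doubling 0E0E0E0E0E0E0E0E:

0E0E0E0E0E0E0E0E0E0E0E0E0E0E0E0E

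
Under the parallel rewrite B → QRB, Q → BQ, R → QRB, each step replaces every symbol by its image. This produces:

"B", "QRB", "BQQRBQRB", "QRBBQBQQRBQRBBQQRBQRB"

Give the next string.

φ(QRBBQBQQRBQRBBQQRBQRB) expands symbol-by-symbol to BQ QRB QRB QRB BQ QRB BQ BQ QRB QRB BQ QRB QRB QRB BQ BQ QRB QRB BQ QRB QRB; joining the 21 pieces gives the next term.

BQQRBQRBQRBBQQRBBQBQQRBQRBBQQRBQRBQRBBQBQQRBQRBBQQRBQRB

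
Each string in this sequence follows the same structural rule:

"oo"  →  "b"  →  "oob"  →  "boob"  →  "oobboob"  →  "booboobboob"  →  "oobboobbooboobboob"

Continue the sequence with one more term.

booboobbooboobboobbooboobboob

From term 3 onward, concatenate the second-to-last term with the last: oo·b = oob, b·oob = boob, …
So term 8 is booboobboob·oobboobbooboobboob.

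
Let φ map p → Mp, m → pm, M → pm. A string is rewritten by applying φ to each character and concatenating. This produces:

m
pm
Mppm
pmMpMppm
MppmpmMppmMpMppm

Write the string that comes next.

Rewriting the 16 symbols of MppmpmMppmMpMppm one by one yields pm Mp Mp pm Mp pm pm Mp Mp pm pm Mp pm Mp Mp pm; concatenated:

pmMpMppmMppmpmMpMppmpmMppmMpMppm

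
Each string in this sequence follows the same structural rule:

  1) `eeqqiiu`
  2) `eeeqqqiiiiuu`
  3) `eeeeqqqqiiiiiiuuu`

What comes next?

eeeeeqqqqqiiiiiiiiuuuu

Each string has the form e^{n+1} q^{n+1} i^{2n} u^{n} (n = 1, 2, …).
At n = 4 the blocks have lengths 5, 5, 8, 4.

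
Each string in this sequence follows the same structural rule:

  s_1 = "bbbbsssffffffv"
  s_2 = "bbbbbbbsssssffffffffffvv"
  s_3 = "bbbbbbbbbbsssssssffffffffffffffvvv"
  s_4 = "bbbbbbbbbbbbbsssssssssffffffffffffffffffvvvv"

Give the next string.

The n-th term is 3n-2 b's then 2n-1 s's then 4n-2 f's then n-1 v's, where the shown terms are n = 2, 3, 4, 5.
At n = 6 the blocks have lengths 16, 11, 22, 5.

bbbbbbbbbbbbbbbbsssssssssssffffffffffffffffffffffvvvvv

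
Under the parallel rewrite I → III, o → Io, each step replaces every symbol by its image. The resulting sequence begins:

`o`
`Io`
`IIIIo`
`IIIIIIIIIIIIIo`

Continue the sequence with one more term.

Rewriting the 14 symbols of IIIIIIIIIIIIIo one by one yields III III III III III III III III III III III III III Io; concatenated:

IIIIIIIIIIIIIIIIIIIIIIIIIIIIIIIIIIIIIIIIo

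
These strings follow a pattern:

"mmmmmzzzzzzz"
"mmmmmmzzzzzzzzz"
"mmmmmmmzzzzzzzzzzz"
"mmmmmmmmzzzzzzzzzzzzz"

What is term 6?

Reading off run lengths: m runs 5, 6, 7, 8; z runs 7, 9, 11, 13 — each is linear in n, where the shown terms are n = 3, 4, 5, 6.
For term 6, n = 8, so the run lengths are 10, 17.

mmmmmmmmmmzzzzzzzzzzzzzzzzz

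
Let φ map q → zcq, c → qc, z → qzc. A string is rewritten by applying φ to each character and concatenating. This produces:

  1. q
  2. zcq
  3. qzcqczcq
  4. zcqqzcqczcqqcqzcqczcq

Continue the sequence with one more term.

Applying the rule to each of the 21 symbols of zcqqzcqczcqqcqzcqczcq gives the pieces qzc qc zcq zcq qzc qc zcq qc qzc qc zcq zcq qc zcq qzc qc zcq qc qzc qc zcq, which concatenate to the answer.

qzcqczcqzcqqzcqczcqqcqzcqczcqzcqqczcqqzcqczcqqcqzcqczcq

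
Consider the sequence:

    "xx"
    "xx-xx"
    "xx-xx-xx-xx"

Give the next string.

xx-xx-xx-xx-xx-xx-xx-xx

Each string is two copies of the previous one joined by '-'.
One more doubling of xx-xx-xx-xx gives the answer.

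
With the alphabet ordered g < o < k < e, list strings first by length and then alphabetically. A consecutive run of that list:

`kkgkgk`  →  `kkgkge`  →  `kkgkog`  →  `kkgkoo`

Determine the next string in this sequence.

kkgkok

Treat kkgkoo as a base-4 numeral over the given alphabet and add one, carrying through any trailing e's.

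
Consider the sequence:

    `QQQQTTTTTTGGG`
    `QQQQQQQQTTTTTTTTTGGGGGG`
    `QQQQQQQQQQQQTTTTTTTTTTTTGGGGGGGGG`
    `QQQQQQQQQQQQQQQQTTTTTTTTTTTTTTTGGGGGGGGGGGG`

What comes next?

QQQQQQQQQQQQQQQQQQQQTTTTTTTTTTTTTTTTTTGGGGGGGGGGGGGGG

The n-th term is 4n Q's then 3n+3 T's then 3n G's (n = 1, 2, …).
For the next term, n = 5, so the run lengths are 20, 18, 15.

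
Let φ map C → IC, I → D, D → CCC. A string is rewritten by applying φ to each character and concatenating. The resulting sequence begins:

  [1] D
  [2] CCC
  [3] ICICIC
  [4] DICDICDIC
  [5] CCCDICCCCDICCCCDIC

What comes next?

Rewriting the 18 symbols of CCCDICCCCDICCCCDIC one by one yields IC IC IC CCC D IC IC IC IC CCC D IC IC IC IC CCC D IC; concatenated:

ICICICCCCDICICICICCCCDICICICICCCCDIC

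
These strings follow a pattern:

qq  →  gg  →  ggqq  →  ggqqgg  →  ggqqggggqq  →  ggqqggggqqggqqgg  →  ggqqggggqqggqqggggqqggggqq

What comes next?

Each term (from the third on) is the previous term followed by the one before it: term 3 = gg·qq = ggqq.
Continuing: ggqqggggqqggqqggggqqggggqq · ggqqggggqqggqqgg gives term 8.

ggqqggggqqggqqggggqqggggqqggqqggggqqggqqgg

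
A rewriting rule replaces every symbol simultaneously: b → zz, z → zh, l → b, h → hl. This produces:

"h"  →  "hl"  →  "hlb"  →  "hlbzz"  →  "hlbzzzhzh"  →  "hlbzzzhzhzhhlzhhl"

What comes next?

φ(hlbzzzhzhzhhlzhhl) expands symbol-by-symbol to hl b zz zh zh zh hl zh hl zh hl hl b zh hl hl b; joining the 17 pieces gives the next term.

hlbzzzhzhzhhlzhhlzhhlhlbzhhlhlb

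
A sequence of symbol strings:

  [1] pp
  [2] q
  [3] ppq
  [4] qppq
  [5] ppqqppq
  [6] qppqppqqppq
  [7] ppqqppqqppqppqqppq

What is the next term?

Each term (from the third on) is the two preceding terms concatenated in order: term 3 = pp·q = ppq.
Continuing: qppqppqqppq · ppqqppqqppqppqqppq gives term 8.

qppqppqqppqppqqppqqppqppqqppq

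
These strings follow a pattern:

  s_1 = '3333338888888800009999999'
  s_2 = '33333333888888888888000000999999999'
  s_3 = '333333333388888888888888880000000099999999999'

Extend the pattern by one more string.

3333333333338888888888888888888800000000009999999999999

The n-th term is 2n+2 3's then 4n 8's then 2n 0's then 2n+3 9's, where the shown terms are n = 2, 3, 4.
At n = 5 the blocks have lengths 12, 20, 10, 13.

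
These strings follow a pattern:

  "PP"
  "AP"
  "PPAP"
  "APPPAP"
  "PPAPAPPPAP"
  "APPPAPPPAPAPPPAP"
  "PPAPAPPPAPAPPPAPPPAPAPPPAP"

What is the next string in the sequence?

Each term (from the third on) is the two preceding terms concatenated in order: term 3 = PP·AP = PPAP.
Continuing: APPPAPPPAPAPPPAP · PPAPAPPPAPAPPPAPPPAPAPPPAP gives term 8.

APPPAPPPAPAPPPAPPPAPAPPPAPAPPPAPPPAPAPPPAP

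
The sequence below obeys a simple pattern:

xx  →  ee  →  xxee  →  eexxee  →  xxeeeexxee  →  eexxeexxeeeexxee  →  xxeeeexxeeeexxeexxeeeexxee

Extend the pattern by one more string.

eexxeexxeeeexxeexxeeeexxeeeexxeexxeeeexxee

Each term (from the third on) is the two preceding terms concatenated in order: term 3 = xx·ee = xxee.
The next term joins eexxeexxeeeexxee and xxeeeexxeeeexxeexxeeeexxee.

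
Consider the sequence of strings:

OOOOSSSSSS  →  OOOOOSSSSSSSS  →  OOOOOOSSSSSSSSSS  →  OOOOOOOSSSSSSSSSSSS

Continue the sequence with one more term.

Reading off run lengths: O runs 4, 5, 6, 7; S runs 6, 8, 10, 12 — each is linear in n, where the shown terms are n = 3, 4, 5, 6.
For the next term, n = 7, so the run lengths are 8, 14.

OOOOOOOOSSSSSSSSSSSSSS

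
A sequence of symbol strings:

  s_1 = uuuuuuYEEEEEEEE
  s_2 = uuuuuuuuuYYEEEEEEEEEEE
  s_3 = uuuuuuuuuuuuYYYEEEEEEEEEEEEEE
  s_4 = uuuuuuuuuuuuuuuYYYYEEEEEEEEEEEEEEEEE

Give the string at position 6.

Each string has the form u^{3n} Y^{n-1} E^{3n+2}, where the shown terms are n = 2, 3, 4, 5.
For term 6, n = 7, so the run lengths are 21, 6, 23.

uuuuuuuuuuuuuuuuuuuuuYYYYYYEEEEEEEEEEEEEEEEEEEEEEE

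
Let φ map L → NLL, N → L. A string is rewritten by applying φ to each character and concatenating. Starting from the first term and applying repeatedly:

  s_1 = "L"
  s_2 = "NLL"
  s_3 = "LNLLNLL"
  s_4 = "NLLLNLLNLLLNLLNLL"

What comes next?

Applying the rule to each of the 17 symbols of NLLLNLLNLLLNLLNLL gives the pieces L NLL NLL NLL L NLL NLL L NLL NLL NLL L NLL NLL L NLL NLL, which concatenate to the answer.

LNLLNLLNLLLNLLNLLLNLLNLLNLLLNLLNLLLNLLNLL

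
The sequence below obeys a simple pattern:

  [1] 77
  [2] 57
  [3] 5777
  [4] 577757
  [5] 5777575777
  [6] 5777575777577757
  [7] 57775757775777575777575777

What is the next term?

From term 3 onward, concatenate the last term with the second-to-last: 57·77 = 5777, 5777·57 = 577757, …
Continuing: 57775757775777575777575777 · 5777575777577757 gives term 8.

577757577757775757775757775777575777577757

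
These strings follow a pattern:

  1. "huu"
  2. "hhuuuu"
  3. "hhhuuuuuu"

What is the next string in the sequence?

hhhhuuuuuuuu

The n-th term is n h's then 2n u's (n = 1, 2, …).
Setting n = 4 gives 4, 8 characters in each block.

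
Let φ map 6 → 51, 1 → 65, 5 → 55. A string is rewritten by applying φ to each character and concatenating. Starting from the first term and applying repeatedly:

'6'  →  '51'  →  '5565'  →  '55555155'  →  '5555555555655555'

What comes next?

φ(5555555555655555) expands symbol-by-symbol to 55 55 55 55 55 55 55 55 55 55 51 55 55 55 55 55; joining the 16 pieces gives the next term.

55555555555555555555515555555555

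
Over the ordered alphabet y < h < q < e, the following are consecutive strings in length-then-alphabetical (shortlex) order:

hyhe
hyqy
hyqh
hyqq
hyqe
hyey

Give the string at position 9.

hyee

Stepping forward 3 times from hyey: hyey → hyeh → hyeq, then the target.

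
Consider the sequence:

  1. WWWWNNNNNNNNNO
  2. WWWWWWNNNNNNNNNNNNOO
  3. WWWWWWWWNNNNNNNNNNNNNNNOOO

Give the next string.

WWWWWWWWWWNNNNNNNNNNNNNNNNNNOOOO

Each string has the form W^{2n} N^{3n+3} O^{n-1}, where the shown terms are n = 2, 3, 4.
At n = 5 the blocks have lengths 10, 18, 4.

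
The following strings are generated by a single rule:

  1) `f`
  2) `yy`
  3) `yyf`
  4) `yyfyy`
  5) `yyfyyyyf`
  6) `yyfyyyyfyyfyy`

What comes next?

From term 3 onward, concatenate the last term with the second-to-last: yy·f = yyf, yyf·yy = yyfyy, …
So term 7 is yyfyyyyfyyfyy·yyfyyyyf.

yyfyyyyfyyfyyyyfyyyyf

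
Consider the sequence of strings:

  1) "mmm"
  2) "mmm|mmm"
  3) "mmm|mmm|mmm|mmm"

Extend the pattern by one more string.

Every step duplicates the string with '|' between the halves.
One more doubling of mmm|mmm|mmm|mmm gives the answer.

mmm|mmm|mmm|mmm|mmm|mmm|mmm|mmm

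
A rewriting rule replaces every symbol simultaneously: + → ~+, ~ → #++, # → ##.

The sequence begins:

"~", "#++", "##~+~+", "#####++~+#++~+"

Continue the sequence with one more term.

##########~+~+#++~+##~+~+#++~+

Replace each of the 14 characters of #####++~+#++~+ in place — ## ## ## ## ## ~+ ~+ #++ ~+ ## ~+ ~+ #++ ~+ — and concatenate.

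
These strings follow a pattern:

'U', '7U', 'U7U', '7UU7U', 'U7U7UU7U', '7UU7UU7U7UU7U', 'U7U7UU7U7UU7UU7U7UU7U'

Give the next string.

7UU7UU7U7UU7UU7U7UU7U7UU7UU7U7UU7U

From term 3 onward, concatenate the second-to-last term with the last: U·7U = U7U, 7U·U7U = 7UU7U, …
Continuing: 7UU7UU7U7UU7U · U7U7UU7U7UU7UU7U7UU7U gives term 8.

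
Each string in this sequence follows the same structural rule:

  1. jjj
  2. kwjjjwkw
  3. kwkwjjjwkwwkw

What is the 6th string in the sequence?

kwkwkwkwkwjjjwkwwkwwkwwkwwkw

s(k+1) = kw·s(k)·wkw, so each term gains kw as a prefix and wkw as a suffix.
From kwkwjjjwkwwkw, 3 further steps: kwkwjjjwkwwkw → kwkwkwjjjwkwwkwwkw → kwkwkwkwjjjwkwwkwwkwwkw → (answer).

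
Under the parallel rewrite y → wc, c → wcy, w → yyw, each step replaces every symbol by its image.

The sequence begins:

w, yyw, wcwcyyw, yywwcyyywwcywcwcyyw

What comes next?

Applying the rule to each of the 19 symbols of yywwcyyywwcywcwcyyw gives the pieces wc wc yyw yyw wcy wc wc wc yyw yyw wcy wc yyw wcy yyw wcy wc wc yyw, which concatenate to the answer.

wcwcyywyywwcywcwcwcyywyywwcywcyywwcyyywwcywcwcyyw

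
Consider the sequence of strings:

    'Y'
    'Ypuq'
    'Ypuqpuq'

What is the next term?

Every step adds puq to the end: s(k+1) = s(k)·puq.
Applying this once more to Ypuqpuq:

Ypuqpuqpuq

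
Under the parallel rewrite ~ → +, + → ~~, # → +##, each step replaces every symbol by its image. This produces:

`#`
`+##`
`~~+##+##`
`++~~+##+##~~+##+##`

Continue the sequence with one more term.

~~~~++~~+##+##~~+##+##++~~+##+##~~+##+##

Applying the rule to each of the 18 symbols of ++~~+##+##~~+##+## gives the pieces ~~ ~~ + + ~~ +## +## ~~ +## +## + + ~~ +## +## ~~ +## +##, which concatenate to the answer.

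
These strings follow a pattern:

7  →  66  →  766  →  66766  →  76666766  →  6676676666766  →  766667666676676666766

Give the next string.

6676676666766766667666676676666766

Each term (from the third on) is the two preceding terms concatenated in order: term 3 = 7·66 = 766.
So term 8 is 6676676666766·766667666676676666766.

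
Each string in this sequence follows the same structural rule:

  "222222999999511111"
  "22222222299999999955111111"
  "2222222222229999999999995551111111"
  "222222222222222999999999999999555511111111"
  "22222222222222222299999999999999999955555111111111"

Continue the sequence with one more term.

The n-th term is 3n 2's then 3n 9's then n-1 5's then n+3 1's, where the shown terms are n = 2, 3, 4, 5, 6.
For the next term, n = 7, so the run lengths are 21, 21, 6, 10.

2222222222222222222229999999999999999999995555551111111111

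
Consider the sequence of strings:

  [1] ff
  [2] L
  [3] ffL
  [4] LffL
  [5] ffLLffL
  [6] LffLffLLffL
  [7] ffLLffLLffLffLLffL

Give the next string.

LffLffLLffLffLLffLLffLffLLffL

From term 3 onward, concatenate the second-to-last term with the last: ff·L = ffL, L·ffL = LffL, …
The next term joins LffLffLLffL and ffLLffLLffLffLLffL.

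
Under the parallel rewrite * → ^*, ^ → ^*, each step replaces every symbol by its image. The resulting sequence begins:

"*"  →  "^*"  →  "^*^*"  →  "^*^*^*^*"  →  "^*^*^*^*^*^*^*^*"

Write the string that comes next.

Replace each of the 16 characters of ^*^*^*^*^*^*^*^* in place — ^* ^* ^* ^* ^* ^* ^* ^* ^* ^* ^* ^* ^* ^* ^* ^* — and concatenate.

^*^*^*^*^*^*^*^*^*^*^*^*^*^*^*^*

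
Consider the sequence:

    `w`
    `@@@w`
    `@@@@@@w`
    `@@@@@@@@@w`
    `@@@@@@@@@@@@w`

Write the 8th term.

@@@@@@@@@@@@@@@@@@@@@w

The strings grow by a fixed prefix @@@ each time.
From @@@@@@@@@@@@w, 3 further steps: @@@@@@@@@@@@w → @@@@@@@@@@@@@@@w → @@@@@@@@@@@@@@@@@@w → (answer).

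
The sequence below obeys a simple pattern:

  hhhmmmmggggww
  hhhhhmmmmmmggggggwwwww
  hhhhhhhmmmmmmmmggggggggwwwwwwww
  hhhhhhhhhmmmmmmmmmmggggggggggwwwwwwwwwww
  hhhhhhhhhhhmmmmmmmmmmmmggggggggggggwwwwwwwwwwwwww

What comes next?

hhhhhhhhhhhhhmmmmmmmmmmmmmmggggggggggggggwwwwwwwwwwwwwwwww

Term n consists of 2n+1 h's, followed by 2n+2 m's, followed by 2n+2 g's, followed by 3n-1 w's (n = 1, 2, …).
For the next term, n = 6, so the run lengths are 13, 14, 14, 17.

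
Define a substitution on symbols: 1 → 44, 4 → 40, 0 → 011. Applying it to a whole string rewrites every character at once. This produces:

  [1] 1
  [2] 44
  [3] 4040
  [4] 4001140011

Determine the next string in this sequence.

400110114444400110114444

Expanding 4001140011: 4→40, 0→011, 0→011, 1→44, 1→44, 4→40, 0→011, 0→011, 1→44, 1→44. Concatenated: 40 011 011 44 44 40 011 011 44 44.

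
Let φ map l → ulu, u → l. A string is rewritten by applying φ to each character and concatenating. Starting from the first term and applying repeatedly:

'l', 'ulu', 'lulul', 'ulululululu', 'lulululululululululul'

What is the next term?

ulululululululululululululululululululululu

φ(lulululululululululul) expands symbol-by-symbol to ulu l ulu l ulu l ulu l ulu l ulu l ulu l ulu l ulu l ulu l ulu; joining the 21 pieces gives the next term.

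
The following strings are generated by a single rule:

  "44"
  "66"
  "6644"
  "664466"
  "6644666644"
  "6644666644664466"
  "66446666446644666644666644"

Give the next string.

Each term (from the third on) is the previous term followed by the one before it: term 3 = 66·44 = 6644.
So term 8 is 66446666446644666644666644·6644666644664466.

664466664466446666446666446644666644664466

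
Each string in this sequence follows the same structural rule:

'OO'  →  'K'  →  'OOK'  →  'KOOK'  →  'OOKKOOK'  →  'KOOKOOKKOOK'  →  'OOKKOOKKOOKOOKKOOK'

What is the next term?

This is a Fibonacci-style word recurrence s(k) = s(k−2)·s(k−1): e.g. OO·K = OOK.
The next term joins KOOKOOKKOOK and OOKKOOKKOOKOOKKOOK.

KOOKOOKKOOKOOKKOOKKOOKOOKKOOK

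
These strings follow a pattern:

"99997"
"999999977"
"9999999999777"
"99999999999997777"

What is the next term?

999999999999999977777

Term n consists of 3n+1 9's, followed by n 7's (n = 1, 2, …).
Setting n = 5 gives 16, 5 characters in each block.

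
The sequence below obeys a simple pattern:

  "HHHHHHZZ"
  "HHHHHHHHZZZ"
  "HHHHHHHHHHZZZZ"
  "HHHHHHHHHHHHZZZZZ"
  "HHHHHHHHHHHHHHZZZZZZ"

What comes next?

HHHHHHHHHHHHHHHHZZZZZZZ

Each string has the form H^{2n+2} Z^{n}, where the shown terms are n = 2, 3, 4, 5, 6.
Setting n = 7 gives 16, 7 characters in each block.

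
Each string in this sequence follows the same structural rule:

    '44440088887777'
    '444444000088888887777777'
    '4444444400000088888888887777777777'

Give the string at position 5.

444444444444000000000088888888888888887777777777777777

The n-th term is 2n+2 4's then 2n 0's then 3n+1 8's then 3n+1 7's (n = 1, 2, …).
For term 5, n = 5, so the run lengths are 12, 10, 16, 16.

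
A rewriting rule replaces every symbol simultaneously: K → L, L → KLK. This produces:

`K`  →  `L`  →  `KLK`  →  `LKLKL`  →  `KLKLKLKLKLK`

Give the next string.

Apply φ to KLKLKLKLKLK symbol by symbol: K→L, L→KLK, K→L, L→KLK, K→L, L→KLK, K→L, L→KLK, K→L, L→KLK, K→L; joined: L KLK L KLK L KLK L KLK L KLK L.

LKLKLKLKLKLKLKLKLKLKL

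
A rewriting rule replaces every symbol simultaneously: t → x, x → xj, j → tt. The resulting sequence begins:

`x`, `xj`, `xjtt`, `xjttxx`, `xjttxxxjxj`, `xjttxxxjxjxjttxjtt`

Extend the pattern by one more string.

Rewriting the 18 symbols of xjttxxxjxjxjttxjtt one by one yields xj tt x x xj xj xj tt xj tt xj tt x x xj tt x x; concatenated:

xjttxxxjxjxjttxjttxjttxxxjttxx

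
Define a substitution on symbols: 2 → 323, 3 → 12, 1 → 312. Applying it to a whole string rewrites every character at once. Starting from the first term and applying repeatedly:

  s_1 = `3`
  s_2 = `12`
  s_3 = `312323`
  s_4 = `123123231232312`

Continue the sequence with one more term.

Rewriting the 15 symbols of 123123231232312 one by one yields 312 323 12 312 323 12 323 12 312 323 12 323 12 312 323; concatenated:

3123231231232312323123123231232312312323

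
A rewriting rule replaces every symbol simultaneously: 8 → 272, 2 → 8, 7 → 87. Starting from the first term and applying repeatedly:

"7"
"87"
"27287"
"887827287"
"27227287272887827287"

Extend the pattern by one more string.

Rewriting the 20 symbols of 27227287272887827287 one by one yields 8 87 8 8 87 8 272 87 8 87 8 272 272 87 272 8 87 8 272 87; concatenated:

8878887827287887827227287272887827287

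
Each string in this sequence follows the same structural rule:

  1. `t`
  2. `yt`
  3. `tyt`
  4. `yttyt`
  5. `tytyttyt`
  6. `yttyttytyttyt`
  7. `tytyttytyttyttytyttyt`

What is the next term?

yttyttytyttyttytyttytyttyttytyttyt

This is a Fibonacci-style word recurrence s(k) = s(k−2)·s(k−1): e.g. t·yt = tyt.
The next term joins yttyttytyttyt and tytyttytyttyttytyttyt.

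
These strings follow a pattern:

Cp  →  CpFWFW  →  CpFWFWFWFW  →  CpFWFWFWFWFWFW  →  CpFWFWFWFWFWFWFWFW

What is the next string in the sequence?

Each term is the previous one with FWFW appended.
Applying this once more to CpFWFWFWFWFWFWFWFW:

CpFWFWFWFWFWFWFWFWFWFW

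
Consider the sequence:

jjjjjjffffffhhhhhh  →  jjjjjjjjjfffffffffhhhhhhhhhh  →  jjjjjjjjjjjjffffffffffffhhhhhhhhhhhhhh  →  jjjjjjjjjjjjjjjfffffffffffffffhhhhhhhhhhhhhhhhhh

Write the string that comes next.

The n-th term is 3n j's then 3n f's then 4n-2 h's, where the shown terms are n = 2, 3, 4, 5.
At n = 6 the blocks have lengths 18, 18, 22.

jjjjjjjjjjjjjjjjjjffffffffffffffffffhhhhhhhhhhhhhhhhhhhhhh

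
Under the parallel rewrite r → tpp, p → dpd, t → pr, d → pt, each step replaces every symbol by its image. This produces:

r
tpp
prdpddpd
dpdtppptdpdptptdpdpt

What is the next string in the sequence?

ptdpdptprdpddpddpdprptdpdptdpdprdpdprptdpdptdpdpr

Replace each of the 20 characters of dpdtppptdpdptptdpdpt in place — pt dpd pt pr dpd dpd dpd pr pt dpd pt dpd pr dpd pr pt dpd pt dpd pr — and concatenate.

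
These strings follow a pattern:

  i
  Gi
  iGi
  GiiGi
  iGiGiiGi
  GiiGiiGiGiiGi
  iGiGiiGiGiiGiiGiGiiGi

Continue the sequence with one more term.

GiiGiiGiGiiGiiGiGiiGiGiiGiiGiGiiGi

This is a Fibonacci-style word recurrence s(k) = s(k−2)·s(k−1): e.g. i·Gi = iGi.
So term 8 is GiiGiiGiGiiGi·iGiGiiGiGiiGiiGiGiiGi.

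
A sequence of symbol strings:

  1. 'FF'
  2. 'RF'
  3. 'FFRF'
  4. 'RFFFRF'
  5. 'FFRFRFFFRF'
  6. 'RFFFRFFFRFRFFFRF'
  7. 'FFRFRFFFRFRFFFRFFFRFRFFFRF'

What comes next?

From term 3 onward, concatenate the second-to-last term with the last: FF·RF = FFRF, RF·FFRF = RFFFRF, …
The next term joins RFFFRFFFRFRFFFRF and FFRFRFFFRFRFFFRFFFRFRFFFRF.

RFFFRFFFRFRFFFRFFFRFRFFFRFRFFFRFFFRFRFFFRF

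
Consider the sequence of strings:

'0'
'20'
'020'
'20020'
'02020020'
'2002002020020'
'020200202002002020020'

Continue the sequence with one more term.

Each term (from the third on) is the two preceding terms concatenated in order: term 3 = 0·20 = 020.
So term 8 is 2002002020020·020200202002002020020.

2002002020020020200202002002020020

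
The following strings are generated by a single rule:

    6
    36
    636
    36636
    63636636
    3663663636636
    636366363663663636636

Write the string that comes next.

This is a Fibonacci-style word recurrence s(k) = s(k−2)·s(k−1): e.g. 6·36 = 636.
Continuing: 3663663636636 · 636366363663663636636 gives term 8.

3663663636636636366363663663636636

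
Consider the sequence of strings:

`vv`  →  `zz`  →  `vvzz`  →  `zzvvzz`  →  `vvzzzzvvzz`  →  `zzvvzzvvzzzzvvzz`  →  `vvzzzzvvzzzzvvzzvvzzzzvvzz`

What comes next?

From term 3 onward, concatenate the second-to-last term with the last: vv·zz = vvzz, zz·vvzz = zzvvzz, …
The next term joins zzvvzzvvzzzzvvzz and vvzzzzvvzzzzvvzzvvzzzzvvzz.

zzvvzzvvzzzzvvzzvvzzzzvvzzzzvvzzvvzzzzvvzz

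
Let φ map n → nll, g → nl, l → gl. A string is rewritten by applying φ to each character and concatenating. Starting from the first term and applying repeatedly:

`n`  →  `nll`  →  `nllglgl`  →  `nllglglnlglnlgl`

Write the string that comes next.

Replace each of the 15 characters of nllglglnlglnlgl in place — nll gl gl nl gl nl gl nll gl nl gl nll gl nl gl — and concatenate.

nllglglnlglnlglnllglnlglnllglnlgl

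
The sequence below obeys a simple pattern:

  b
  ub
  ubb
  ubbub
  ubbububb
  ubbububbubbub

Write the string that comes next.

ubbububbubbububbububb

This is a Fibonacci-style word recurrence s(k) = s(k−1)·s(k−2): e.g. ub·b = ubb.
So term 7 is ubbububbubbub·ubbububb.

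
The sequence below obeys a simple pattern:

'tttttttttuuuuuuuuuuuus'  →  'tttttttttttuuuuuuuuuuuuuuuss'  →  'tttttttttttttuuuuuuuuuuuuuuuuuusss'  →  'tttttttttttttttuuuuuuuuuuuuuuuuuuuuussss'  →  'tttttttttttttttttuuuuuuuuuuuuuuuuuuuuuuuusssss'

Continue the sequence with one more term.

tttttttttttttttttttuuuuuuuuuuuuuuuuuuuuuuuuuuussssss

Term n consists of 2n+3 t's, followed by 3n+3 u's, followed by n-2 s's, where the shown terms are n = 3, 4, 5, 6, 7.
Setting n = 8 gives 19, 27, 6 characters in each block.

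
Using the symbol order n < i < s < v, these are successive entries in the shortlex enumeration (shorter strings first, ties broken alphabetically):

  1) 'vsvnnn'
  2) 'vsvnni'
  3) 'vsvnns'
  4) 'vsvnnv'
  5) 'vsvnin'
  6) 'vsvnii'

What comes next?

vsvnis

Find the rightmost character of vsvnii below v, bump it to the next letter, and reset everything to its right to n.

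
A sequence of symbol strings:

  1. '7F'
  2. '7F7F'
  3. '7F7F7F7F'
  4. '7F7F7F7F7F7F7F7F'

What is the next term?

Each string is two copies of the previous one concatenated.
Doubling 7F7F7F7F7F7F7F7F:

7F7F7F7F7F7F7F7F7F7F7F7F7F7F7F7F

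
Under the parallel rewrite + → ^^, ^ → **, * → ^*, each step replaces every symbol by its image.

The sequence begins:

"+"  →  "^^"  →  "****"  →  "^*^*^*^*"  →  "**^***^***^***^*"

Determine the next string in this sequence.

φ(**^***^***^***^*) expands symbol-by-symbol to ^* ^* ** ^* ^* ^* ** ^* ^* ^* ** ^* ^* ^* ** ^*; joining the 16 pieces gives the next term.

^*^***^*^*^***^*^*^***^*^*^***^*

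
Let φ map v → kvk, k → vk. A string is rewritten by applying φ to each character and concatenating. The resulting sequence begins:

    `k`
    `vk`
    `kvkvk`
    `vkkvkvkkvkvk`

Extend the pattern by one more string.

kvkvkvkkvkvkkvkvkvkkvkvkkvkvk

Apply φ to vkkvkvkkvkvk symbol by symbol: v→kvk, k→vk, k→vk, v→kvk, k→vk, v→kvk, k→vk, k→vk, v→kvk, k→vk, v→kvk, k→vk; joined: kvk vk vk kvk vk kvk vk vk kvk vk kvk vk.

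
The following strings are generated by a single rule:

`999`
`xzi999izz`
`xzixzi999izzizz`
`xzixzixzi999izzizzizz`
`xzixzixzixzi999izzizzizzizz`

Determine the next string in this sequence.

s(k+1) = xzi·s(k)·izz, so each term gains xzi as a prefix and izz as a suffix.
Applying this once more to xzixzixzixzi999izzizzizzizz:

xzixzixzixzixzi999izzizzizzizzizz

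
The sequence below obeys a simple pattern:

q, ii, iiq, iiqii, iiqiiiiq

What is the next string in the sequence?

From term 3 onward, concatenate the last term with the second-to-last: ii·q = iiq, iiq·ii = iiqii, …
The next term joins iiqiiiiq and iiqii.

iiqiiiiqiiqii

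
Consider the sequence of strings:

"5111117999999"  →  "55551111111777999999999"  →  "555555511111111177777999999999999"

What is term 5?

55555555555551111111111111777777777999999999999999999

Term n consists of 3n-2 5's, followed by 2n+3 1's, followed by 2n-1 7's, followed by 3n+3 9's (n = 1, 2, …).
For term 5, n = 5, so the run lengths are 13, 13, 9, 18.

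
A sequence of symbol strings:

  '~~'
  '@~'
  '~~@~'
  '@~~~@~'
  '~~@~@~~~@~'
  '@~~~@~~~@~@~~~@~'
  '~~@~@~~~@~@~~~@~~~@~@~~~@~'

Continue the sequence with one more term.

This is a Fibonacci-style word recurrence s(k) = s(k−2)·s(k−1): e.g. ~~·@~ = ~~@~.
Continuing: @~~~@~~~@~@~~~@~ · ~~@~@~~~@~@~~~@~~~@~@~~~@~ gives term 8.

@~~~@~~~@~@~~~@~~~@~@~~~@~@~~~@~~~@~@~~~@~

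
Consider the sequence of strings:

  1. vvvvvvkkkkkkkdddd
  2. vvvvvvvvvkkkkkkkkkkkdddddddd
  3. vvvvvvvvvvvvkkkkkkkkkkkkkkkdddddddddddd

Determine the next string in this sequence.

vvvvvvvvvvvvvvvkkkkkkkkkkkkkkkkkkkdddddddddddddddd

Reading off run lengths: v runs 6, 9, 12; k runs 7, 11, 15; d runs 4, 8, 12 — each is linear in n (n = 1, 2, …).
Setting n = 4 gives 15, 19, 16 characters in each block.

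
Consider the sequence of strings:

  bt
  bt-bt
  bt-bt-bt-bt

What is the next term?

Each string is two copies of the previous one joined by '-'.
One more doubling of bt-bt-bt-bt gives the answer.

bt-bt-bt-bt-bt-bt-bt-bt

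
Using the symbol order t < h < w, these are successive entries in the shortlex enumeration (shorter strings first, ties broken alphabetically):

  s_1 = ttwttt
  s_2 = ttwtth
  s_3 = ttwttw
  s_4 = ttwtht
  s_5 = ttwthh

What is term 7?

Stepping forward 2 times from ttwthh: ttwthh → ttwthw, then the target.

ttwtwt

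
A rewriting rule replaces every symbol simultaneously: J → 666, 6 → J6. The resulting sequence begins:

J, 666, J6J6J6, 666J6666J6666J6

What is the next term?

φ(666J6666J6666J6) expands symbol-by-symbol to J6 J6 J6 666 J6 J6 J6 J6 666 J6 J6 J6 J6 666 J6; joining the 15 pieces gives the next term.

J6J6J6666J6J6J6J6666J6J6J6J6666J6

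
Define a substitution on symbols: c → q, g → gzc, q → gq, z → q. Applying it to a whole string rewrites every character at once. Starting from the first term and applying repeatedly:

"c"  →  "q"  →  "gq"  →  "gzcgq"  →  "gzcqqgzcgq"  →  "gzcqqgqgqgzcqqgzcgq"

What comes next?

gzcqqgqgqgzcgqgzcgqgzcqqgqgqgzcqqgzcgq

φ(gzcqqgqgqgzcqqgzcgq) expands symbol-by-symbol to gzc q q gq gq gzc gq gzc gq gzc q q gq gq gzc q q gzc gq; joining the 19 pieces gives the next term.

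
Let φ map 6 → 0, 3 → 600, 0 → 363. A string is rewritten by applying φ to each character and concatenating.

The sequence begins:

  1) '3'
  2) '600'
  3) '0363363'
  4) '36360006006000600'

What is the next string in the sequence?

60006000363363363036336303633633630363363

Replace each of the 17 characters of 36360006006000600 in place — 600 0 600 0 363 363 363 0 363 363 0 363 363 363 0 363 363 — and concatenate.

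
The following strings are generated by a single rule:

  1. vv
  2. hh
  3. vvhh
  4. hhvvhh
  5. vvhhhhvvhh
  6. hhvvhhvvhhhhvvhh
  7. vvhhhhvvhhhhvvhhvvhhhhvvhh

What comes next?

hhvvhhvvhhhhvvhhvvhhhhvvhhhhvvhhvvhhhhvvhh

This is a Fibonacci-style word recurrence s(k) = s(k−2)·s(k−1): e.g. vv·hh = vvhh.
Continuing: hhvvhhvvhhhhvvhh · vvhhhhvvhhhhvvhhvvhhhhvvhh gives term 8.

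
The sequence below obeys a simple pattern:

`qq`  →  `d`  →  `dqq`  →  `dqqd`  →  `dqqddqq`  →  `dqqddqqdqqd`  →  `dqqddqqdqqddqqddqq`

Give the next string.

dqqddqqdqqddqqddqqdqqddqqdqqd

This is a Fibonacci-style word recurrence s(k) = s(k−1)·s(k−2): e.g. d·qq = dqq.
The next term joins dqqddqqdqqddqqddqq and dqqddqqdqqd.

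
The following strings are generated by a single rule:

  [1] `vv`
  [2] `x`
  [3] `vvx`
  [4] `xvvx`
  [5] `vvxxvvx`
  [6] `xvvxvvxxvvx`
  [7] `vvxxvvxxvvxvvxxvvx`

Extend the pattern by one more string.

xvvxvvxxvvxvvxxvvxxvvxvvxxvvx

From term 3 onward, concatenate the second-to-last term with the last: vv·x = vvx, x·vvx = xvvx, …
So term 8 is xvvxvvxxvvx·vvxxvvxxvvxvvxxvvx.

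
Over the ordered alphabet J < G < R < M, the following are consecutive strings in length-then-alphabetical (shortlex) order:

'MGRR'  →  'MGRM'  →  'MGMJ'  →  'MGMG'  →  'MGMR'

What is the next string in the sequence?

MGMM

Find the rightmost character of MGMR below M, bump it to the next letter, and reset everything to its right to J.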